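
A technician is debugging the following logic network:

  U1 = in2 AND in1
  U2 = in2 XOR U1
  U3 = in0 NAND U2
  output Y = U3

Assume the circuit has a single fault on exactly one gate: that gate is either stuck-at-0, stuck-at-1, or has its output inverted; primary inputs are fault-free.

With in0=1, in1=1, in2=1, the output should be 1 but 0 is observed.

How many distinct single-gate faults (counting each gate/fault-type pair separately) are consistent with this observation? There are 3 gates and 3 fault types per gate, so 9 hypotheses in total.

6

Fault-free: U1=1, U2=0, U3=1 → 1. Observed 0.
  U1 stuck-at-0: output 0 ✓
  U1 stuck-at-1: output 1 ✗
  U1 inverted output: output 0 ✓
  U2 stuck-at-0: output 1 ✗
  U2 stuck-at-1: output 0 ✓
  U2 inverted output: output 0 ✓
  U3 stuck-at-0: output 0 ✓
  U3 stuck-at-1: output 1 ✗
  U3 inverted output: output 0 ✓
Consistent faults: {U1 stuck-at-0, U1 inverted output, U2 stuck-at-1, U2 inverted output, U3 stuck-at-0, U3 inverted output} — 6 in all.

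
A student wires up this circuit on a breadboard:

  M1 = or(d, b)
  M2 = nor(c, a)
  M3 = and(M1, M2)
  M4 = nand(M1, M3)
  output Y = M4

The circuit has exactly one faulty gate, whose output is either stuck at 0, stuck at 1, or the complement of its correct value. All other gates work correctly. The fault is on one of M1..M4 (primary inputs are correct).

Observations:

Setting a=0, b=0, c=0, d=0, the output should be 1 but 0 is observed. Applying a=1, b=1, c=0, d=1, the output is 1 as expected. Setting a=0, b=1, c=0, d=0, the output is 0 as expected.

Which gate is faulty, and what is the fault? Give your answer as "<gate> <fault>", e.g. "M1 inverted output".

M1 stuck-at-1

Fault-free values for test 1 (a=0, b=0, c=0, d=0): M1=0, M2=1, M3=0, M4=1, giving Y=1. Observed 0.
Test 1: faults giving observed 0 are {M1 stuck-at-1, M1 inverted output, M4 stuck-at-0, M4 inverted output}.
Test 2 (a=1, b=1, c=0, d=1): fault-free M1=1, M2=0, M3=0, M4=1 → 1; observed 1. Eliminates M4 stuck-at-0, M4 inverted output.
Test 3 (a=0, b=1, c=0, d=0): fault-free M1=1, M2=1, M3=1, M4=0 → 0; observed 0. Eliminates M1 inverted output.
Only M1 stuck-at-1 is consistent with every test.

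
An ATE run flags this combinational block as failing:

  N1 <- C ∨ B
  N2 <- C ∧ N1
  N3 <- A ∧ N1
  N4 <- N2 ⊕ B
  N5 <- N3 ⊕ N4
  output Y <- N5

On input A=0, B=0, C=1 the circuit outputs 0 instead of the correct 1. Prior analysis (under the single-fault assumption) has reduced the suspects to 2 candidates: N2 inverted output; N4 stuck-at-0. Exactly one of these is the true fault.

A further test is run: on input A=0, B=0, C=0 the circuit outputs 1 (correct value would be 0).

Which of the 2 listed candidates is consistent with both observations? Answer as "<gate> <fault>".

Evaluate each candidate on input A=0, B=0, C=0:
  N2 inverted output: N1=0, N2=1 [inverted output], N3=0, N4=1, N5=1 → 1 — matches
  N4 stuck-at-0: N1=0, N2=0, N3=0, N4=0 [stuck-at-0], N5=0 → 0 — eliminated
Only N2 inverted output reproduces the observed 1.

N2 inverted output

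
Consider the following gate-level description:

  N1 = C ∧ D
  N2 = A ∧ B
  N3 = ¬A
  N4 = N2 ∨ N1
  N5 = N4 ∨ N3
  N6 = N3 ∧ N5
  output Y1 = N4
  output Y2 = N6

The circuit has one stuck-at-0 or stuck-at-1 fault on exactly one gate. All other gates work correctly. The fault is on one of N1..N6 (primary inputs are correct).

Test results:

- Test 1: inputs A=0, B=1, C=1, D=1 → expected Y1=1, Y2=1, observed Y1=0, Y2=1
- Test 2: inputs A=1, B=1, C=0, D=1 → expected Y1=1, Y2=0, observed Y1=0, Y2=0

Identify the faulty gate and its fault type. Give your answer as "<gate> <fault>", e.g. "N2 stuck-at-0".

Fault-free values for test 1 (A=0, B=1, C=1, D=1): N1=1, N2=0, N3=1, N4=1, N5=1, N6=1, giving Y1=1, Y2=1. Observed Y1=0, Y2=1.
Test 1: faults giving observed Y1=0, Y2=1 are {N1 stuck-at-0, N4 stuck-at-0}.
Test 2 (A=1, B=1, C=0, D=1): fault-free N1=0, N2=1, N3=0, N4=1, N5=1, N6=0 → Y1=1, Y2=0; observed Y1=0, Y2=0. Eliminates N1 stuck-at-0.
Only N4 stuck-at-0 is consistent with every test.

N4 stuck-at-0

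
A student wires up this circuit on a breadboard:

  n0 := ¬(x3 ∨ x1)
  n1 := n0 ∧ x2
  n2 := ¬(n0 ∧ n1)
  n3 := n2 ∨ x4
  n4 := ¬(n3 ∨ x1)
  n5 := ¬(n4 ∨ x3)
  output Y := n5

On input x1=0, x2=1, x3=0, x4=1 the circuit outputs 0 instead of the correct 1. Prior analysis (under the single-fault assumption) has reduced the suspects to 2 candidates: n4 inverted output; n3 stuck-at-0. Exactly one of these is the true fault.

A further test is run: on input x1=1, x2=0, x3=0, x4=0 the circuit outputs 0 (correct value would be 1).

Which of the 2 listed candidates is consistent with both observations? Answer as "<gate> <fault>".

n4 inverted output

Evaluate each candidate on input x1=1, x2=0, x3=0, x4=0:
  n4 inverted output: n0=0, n1=0, n2=1, n3=1, n4=1 [inverted output], n5=0 → 0 — matches
  n3 stuck-at-0: n0=0, n1=0, n2=1, n3=0 [stuck-at-0], n4=0, n5=1 → 1 — eliminated
Only n4 inverted output reproduces the observed 0.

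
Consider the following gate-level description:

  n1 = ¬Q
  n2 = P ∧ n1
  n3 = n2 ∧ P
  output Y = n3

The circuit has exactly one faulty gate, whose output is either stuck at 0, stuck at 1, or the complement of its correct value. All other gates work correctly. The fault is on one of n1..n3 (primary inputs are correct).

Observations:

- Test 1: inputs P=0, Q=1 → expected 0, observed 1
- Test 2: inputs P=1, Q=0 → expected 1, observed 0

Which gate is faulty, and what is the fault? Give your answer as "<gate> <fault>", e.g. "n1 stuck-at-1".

Fault-free values for test 1 (P=0, Q=1): n1=0, n2=0, n3=0, giving Y=0. Observed 1.
Test 1: faults giving observed 1 are {n3 stuck-at-1, n3 inverted output}.
Test 2 (P=1, Q=0): fault-free n1=1, n2=1, n3=1 → 1; observed 0. Eliminates n3 stuck-at-1.
Only n3 inverted output is consistent with every test.

n3 inverted output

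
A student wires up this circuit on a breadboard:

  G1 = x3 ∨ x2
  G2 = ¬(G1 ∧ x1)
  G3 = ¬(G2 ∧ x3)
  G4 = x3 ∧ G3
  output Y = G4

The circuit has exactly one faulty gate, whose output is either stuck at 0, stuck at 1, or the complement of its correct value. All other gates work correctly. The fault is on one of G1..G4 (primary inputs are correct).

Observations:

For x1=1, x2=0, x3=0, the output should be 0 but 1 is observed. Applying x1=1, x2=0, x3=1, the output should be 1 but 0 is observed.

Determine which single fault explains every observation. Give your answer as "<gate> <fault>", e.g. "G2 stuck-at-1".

Fault-free values for test 1 (x1=1, x2=0, x3=0): G1=0, G2=1, G3=1, G4=0, giving Y=0. Observed 1.
Test 1: faults giving observed 1 are {G4 stuck-at-1, G4 inverted output}.
Test 2 (x1=1, x2=0, x3=1): fault-free G1=1, G2=0, G3=1, G4=1 → 1; observed 0. Eliminates G4 stuck-at-1.
Only G4 inverted output is consistent with every test.

G4 inverted output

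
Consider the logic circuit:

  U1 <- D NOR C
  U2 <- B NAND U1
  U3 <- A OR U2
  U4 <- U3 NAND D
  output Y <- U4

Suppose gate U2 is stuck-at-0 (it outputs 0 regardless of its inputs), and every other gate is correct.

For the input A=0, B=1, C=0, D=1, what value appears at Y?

Propagate with U2 forced: U1=0, U2=0 [stuck-at-0], U3=0, U4=1.
So Y = 1. (Without the fault it would be 0.)

1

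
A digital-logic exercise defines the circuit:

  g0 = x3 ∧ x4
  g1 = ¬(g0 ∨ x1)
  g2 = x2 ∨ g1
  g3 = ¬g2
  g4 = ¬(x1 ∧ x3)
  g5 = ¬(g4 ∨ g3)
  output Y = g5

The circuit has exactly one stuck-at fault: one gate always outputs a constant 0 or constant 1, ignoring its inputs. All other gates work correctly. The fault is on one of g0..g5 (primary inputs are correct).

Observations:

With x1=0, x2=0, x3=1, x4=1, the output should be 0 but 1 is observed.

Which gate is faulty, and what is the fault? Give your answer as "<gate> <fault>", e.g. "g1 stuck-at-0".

Fault-free values for test 1 (x1=0, x2=0, x3=1, x4=1): g0=1, g1=0, g2=0, g3=1, g4=1, g5=0, giving Y=0. Observed 1.
Test 1: faults giving observed 1 are {g5 stuck-at-1}.
Only g5 stuck-at-1 is consistent with every test.

g5 stuck-at-1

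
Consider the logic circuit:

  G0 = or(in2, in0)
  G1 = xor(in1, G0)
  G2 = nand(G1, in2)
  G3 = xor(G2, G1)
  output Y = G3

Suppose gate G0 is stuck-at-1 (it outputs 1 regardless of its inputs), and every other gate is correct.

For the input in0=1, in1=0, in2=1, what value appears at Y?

1

Propagate with G0 forced: G0=1 [stuck-at-1], G1=1, G2=0, G3=1.
So Y = 1. (Same as the fault-free value — the fault is masked on this input.)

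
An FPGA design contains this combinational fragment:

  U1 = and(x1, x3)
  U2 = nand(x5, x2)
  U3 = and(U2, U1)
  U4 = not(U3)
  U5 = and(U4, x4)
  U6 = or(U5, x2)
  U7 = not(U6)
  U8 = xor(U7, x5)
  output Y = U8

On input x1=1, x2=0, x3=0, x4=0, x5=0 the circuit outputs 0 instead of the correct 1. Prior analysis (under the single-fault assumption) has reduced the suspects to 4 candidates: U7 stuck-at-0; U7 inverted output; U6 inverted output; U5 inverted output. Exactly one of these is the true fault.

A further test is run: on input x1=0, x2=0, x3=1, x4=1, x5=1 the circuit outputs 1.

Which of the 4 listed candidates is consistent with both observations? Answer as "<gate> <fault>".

Evaluate each candidate on input x1=0, x2=0, x3=1, x4=1, x5=1:
  U7 stuck-at-0: U1=0, U2=1, U3=0, U4=1, U5=1, U6=1, U7=0 [stuck-at-0], U8=1 → 1 — matches
  U7 inverted output: U1=0, U2=1, U3=0, U4=1, U5=1, U6=1, U7=1 [inverted output], U8=0 → 0 — eliminated
  U6 inverted output: U1=0, U2=1, U3=0, U4=1, U5=1, U6=0 [inverted output], U7=1, U8=0 → 0 — eliminated
  U5 inverted output: U1=0, U2=1, U3=0, U4=1, U5=0 [inverted output], U6=0, U7=1, U8=0 → 0 — eliminated
Only U7 stuck-at-0 reproduces the observed 1.

U7 stuck-at-0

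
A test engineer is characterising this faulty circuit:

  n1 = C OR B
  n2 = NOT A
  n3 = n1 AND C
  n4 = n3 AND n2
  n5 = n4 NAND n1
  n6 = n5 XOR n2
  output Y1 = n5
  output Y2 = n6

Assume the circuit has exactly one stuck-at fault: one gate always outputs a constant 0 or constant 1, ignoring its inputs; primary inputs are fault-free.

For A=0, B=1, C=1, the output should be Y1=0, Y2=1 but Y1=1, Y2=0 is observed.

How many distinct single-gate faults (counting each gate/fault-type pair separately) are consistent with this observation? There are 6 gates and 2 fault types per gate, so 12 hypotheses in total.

Fault-free: n1=1, n2=1, n3=1, n4=1, n5=0, n6=1 → Y1=0, Y2=1. Observed Y1=1, Y2=0.
  n1 stuck-at-0: output Y1=1, Y2=0 ✓
  n1 stuck-at-1: output Y1=0, Y2=1 ✗
  n2 stuck-at-0: output Y1=1, Y2=1 ✗
  n2 stuck-at-1: output Y1=0, Y2=1 ✗
  n3 stuck-at-0: output Y1=1, Y2=0 ✓
  n3 stuck-at-1: output Y1=0, Y2=1 ✗
  n4 stuck-at-0: output Y1=1, Y2=0 ✓
  n4 stuck-at-1: output Y1=0, Y2=1 ✗
  n5 stuck-at-0: output Y1=0, Y2=1 ✗
  n5 stuck-at-1: output Y1=1, Y2=0 ✓
  n6 stuck-at-0: output Y1=0, Y2=0 ✗
  n6 stuck-at-1: output Y1=0, Y2=1 ✗
Consistent faults: {n1 stuck-at-0, n3 stuck-at-0, n4 stuck-at-0, n5 stuck-at-1} — 4 in all.

4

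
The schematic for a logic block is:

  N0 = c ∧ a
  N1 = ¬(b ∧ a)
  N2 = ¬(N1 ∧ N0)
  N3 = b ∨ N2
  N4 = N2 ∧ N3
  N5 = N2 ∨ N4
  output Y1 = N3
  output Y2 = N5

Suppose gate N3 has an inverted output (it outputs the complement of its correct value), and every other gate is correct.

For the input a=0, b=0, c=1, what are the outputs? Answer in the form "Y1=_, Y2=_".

Y1=0, Y2=1

Propagate with N3 forced: N0=0, N1=1, N2=1, N3=0 [inverted output], N4=0, N5=1.
So the outputs are Y1=0, Y2=1. (Without the fault they would be Y1=1, Y2=1.)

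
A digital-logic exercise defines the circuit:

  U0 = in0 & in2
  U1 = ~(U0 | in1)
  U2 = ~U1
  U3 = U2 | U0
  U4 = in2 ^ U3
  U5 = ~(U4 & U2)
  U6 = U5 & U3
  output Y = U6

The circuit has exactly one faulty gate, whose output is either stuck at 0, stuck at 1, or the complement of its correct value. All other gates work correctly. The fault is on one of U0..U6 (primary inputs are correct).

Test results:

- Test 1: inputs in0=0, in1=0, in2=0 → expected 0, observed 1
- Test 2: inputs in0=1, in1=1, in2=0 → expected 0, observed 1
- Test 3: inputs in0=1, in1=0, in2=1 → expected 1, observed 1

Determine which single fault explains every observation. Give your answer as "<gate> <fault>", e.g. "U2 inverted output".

U6 stuck-at-1

Fault-free values for test 1 (in0=0, in1=0, in2=0): U0=0, U1=1, U2=0, U3=0, U4=0, U5=1, U6=0, giving Y=0. Observed 1.
Test 1: faults giving observed 1 are {U3 stuck-at-1, U3 inverted output, U6 stuck-at-1, U6 inverted output}.
Test 2 (in0=1, in1=1, in2=0): fault-free U0=0, U1=0, U2=1, U3=1, U4=1, U5=0, U6=0 → 0; observed 1. Eliminates U3 stuck-at-1, U3 inverted output.
Test 3 (in0=1, in1=0, in2=1): fault-free U0=1, U1=0, U2=1, U3=1, U4=0, U5=1, U6=1 → 1; observed 1. Eliminates U6 inverted output.
Only U6 stuck-at-1 is consistent with every test.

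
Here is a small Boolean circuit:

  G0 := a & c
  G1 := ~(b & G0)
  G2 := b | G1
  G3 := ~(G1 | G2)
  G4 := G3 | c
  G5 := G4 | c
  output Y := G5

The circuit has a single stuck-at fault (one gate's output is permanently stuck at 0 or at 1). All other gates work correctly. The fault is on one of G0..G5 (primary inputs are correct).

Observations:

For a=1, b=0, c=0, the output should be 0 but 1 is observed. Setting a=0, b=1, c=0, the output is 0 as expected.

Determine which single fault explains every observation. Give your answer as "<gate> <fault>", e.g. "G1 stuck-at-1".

Fault-free values for test 1 (a=1, b=0, c=0): G0=0, G1=1, G2=1, G3=0, G4=0, G5=0, giving Y=0. Observed 1.
Test 1: faults giving observed 1 are {G1 stuck-at-0, G3 stuck-at-1, G4 stuck-at-1, G5 stuck-at-1}.
Test 2 (a=0, b=1, c=0): fault-free G0=0, G1=1, G2=1, G3=0, G4=0, G5=0 → 0; observed 0. Eliminates G3 stuck-at-1, G4 stuck-at-1, G5 stuck-at-1.
Only G1 stuck-at-0 is consistent with every test.

G1 stuck-at-0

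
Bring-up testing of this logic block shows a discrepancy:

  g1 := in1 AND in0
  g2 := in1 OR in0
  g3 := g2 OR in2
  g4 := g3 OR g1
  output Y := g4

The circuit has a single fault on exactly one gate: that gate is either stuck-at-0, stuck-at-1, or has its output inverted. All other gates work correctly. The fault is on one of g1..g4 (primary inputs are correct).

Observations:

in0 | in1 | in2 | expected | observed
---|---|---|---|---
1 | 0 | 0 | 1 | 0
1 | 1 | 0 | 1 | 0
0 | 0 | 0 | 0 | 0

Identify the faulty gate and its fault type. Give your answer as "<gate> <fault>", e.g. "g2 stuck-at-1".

g4 stuck-at-0

Fault-free values for test 1 (in0=1, in1=0, in2=0): g1=0, g2=1, g3=1, g4=1, giving Y=1. Observed 0.
Test 1: faults giving observed 0 are {g2 stuck-at-0, g2 inverted output, g3 stuck-at-0, g3 inverted output, g4 stuck-at-0, g4 inverted output}.
Test 2 (in0=1, in1=1, in2=0): fault-free g1=1, g2=1, g3=1, g4=1 → 1; observed 0. Eliminates g2 stuck-at-0, g2 inverted output, g3 stuck-at-0, g3 inverted output.
Test 3 (in0=0, in1=0, in2=0): fault-free g1=0, g2=0, g3=0, g4=0 → 0; observed 0. Eliminates g4 inverted output.
Only g4 stuck-at-0 is consistent with every test.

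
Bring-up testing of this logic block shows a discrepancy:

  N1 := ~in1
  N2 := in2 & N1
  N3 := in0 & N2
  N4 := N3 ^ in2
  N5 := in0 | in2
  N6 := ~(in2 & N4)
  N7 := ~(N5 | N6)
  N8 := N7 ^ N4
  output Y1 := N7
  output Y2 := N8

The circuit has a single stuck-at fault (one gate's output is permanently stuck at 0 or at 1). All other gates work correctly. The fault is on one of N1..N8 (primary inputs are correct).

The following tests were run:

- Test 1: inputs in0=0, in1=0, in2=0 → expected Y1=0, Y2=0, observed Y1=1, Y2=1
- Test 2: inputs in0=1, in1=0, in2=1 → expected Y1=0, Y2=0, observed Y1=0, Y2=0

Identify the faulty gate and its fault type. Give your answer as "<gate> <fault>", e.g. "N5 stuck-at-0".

N6 stuck-at-0

Fault-free values for test 1 (in0=0, in1=0, in2=0): N1=1, N2=0, N3=0, N4=0, N5=0, N6=1, N7=0, N8=0, giving Y1=0, Y2=0. Observed Y1=1, Y2=1.
Test 1: faults giving observed Y1=1, Y2=1 are {N6 stuck-at-0, N7 stuck-at-1}.
Test 2 (in0=1, in1=0, in2=1): fault-free N1=1, N2=1, N3=1, N4=0, N5=1, N6=1, N7=0, N8=0 → Y1=0, Y2=0; observed Y1=0, Y2=0. Eliminates N7 stuck-at-1.
Only N6 stuck-at-0 is consistent with every test.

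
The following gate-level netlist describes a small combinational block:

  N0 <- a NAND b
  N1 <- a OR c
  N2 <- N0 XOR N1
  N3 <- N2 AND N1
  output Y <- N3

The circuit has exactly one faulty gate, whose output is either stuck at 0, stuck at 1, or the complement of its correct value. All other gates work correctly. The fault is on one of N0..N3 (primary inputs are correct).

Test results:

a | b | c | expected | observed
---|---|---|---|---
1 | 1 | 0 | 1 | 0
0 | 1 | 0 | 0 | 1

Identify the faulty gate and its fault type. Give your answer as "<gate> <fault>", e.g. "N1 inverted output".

N3 inverted output

Fault-free values for test 1 (a=1, b=1, c=0): N0=0, N1=1, N2=1, N3=1, giving Y=1. Observed 0.
Test 1: faults giving observed 0 are {N0 stuck-at-1, N0 inverted output, N1 stuck-at-0, N1 inverted output, N2 stuck-at-0, N2 inverted output, N3 stuck-at-0, N3 inverted output}.
Test 2 (a=0, b=1, c=0): fault-free N0=1, N1=0, N2=1, N3=0 → 0; observed 1. Eliminates N0 stuck-at-1, N0 inverted output, N1 stuck-at-0, N1 inverted output, N2 stuck-at-0, N2 inverted output, N3 stuck-at-0.
Only N3 inverted output is consistent with every test.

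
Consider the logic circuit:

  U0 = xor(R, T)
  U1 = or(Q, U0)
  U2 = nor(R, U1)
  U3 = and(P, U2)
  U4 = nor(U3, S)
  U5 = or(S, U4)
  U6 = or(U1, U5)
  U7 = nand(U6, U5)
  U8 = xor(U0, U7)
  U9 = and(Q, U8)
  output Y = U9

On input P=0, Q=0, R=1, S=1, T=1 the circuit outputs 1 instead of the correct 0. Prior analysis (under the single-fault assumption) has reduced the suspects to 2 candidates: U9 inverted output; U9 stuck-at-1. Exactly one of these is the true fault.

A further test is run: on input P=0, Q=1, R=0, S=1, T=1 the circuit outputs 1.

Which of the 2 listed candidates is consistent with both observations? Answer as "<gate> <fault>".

U9 stuck-at-1

Evaluate each candidate on input P=0, Q=1, R=0, S=1, T=1:
  U9 inverted output: U0=1, U1=1, U2=0, U3=0, U4=0, U5=1, U6=1, U7=0, U8=1, U9=0 [inverted output] → 0 — eliminated
  U9 stuck-at-1: U0=1, U1=1, U2=0, U3=0, U4=0, U5=1, U6=1, U7=0, U8=1, U9=1 [stuck-at-1] → 1 — matches
Only U9 stuck-at-1 reproduces the observed 1.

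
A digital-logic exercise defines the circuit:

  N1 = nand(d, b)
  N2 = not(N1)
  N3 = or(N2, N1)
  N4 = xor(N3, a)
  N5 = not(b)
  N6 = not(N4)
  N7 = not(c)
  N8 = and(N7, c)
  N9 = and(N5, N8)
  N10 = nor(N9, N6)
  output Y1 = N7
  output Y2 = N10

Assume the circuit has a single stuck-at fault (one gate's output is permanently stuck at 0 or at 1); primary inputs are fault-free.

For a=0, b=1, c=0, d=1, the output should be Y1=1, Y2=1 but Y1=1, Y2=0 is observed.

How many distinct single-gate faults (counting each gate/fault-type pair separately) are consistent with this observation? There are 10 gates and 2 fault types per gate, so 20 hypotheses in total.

6

Fault-free: N1=0, N2=1, N3=1, N4=1, N5=0, N6=0, N7=1, N8=0, N9=0, N10=1 → Y1=1, Y2=1. Observed Y1=1, Y2=0.
  N1: none of the 2 fault types match ✗
  N2: stuck-at-0 ✓; others ✗
  N3: stuck-at-0 ✓; others ✗
  N4: stuck-at-0 ✓; others ✗
  N5: none of the 2 fault types match ✗
  N6: stuck-at-1 ✓; others ✗
  N7: none of the 2 fault types match ✗
  N8: none of the 2 fault types match ✗
  N9: stuck-at-1 ✓; others ✗
  N10: stuck-at-0 ✓; others ✗
Consistent faults: {N2 stuck-at-0, N3 stuck-at-0, N4 stuck-at-0, N6 stuck-at-1, N9 stuck-at-1, N10 stuck-at-0} — 6 in all.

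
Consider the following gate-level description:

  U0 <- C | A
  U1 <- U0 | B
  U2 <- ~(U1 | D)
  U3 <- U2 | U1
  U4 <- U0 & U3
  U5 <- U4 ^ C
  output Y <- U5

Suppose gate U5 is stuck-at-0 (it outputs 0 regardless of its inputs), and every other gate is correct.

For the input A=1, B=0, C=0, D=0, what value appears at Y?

Propagate with U5 forced: U0=1, U1=1, U2=0, U3=1, U4=1, U5=0 [stuck-at-0].
So Y = 0. (Without the fault it would be 1.)

0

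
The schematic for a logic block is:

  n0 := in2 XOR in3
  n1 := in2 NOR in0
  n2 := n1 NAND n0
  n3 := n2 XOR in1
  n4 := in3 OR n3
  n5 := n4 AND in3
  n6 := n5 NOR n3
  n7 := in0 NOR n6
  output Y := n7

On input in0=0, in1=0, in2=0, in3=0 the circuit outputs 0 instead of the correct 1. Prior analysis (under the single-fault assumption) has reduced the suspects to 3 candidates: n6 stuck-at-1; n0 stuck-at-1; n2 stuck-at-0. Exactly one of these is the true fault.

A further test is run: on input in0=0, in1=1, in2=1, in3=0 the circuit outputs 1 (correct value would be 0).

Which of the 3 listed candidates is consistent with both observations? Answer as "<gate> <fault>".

n2 stuck-at-0

Evaluate each candidate on input in0=0, in1=1, in2=1, in3=0:
  n6 stuck-at-1: n0=1, n1=0, n2=1, n3=0, n4=0, n5=0, n6=1 [stuck-at-1], n7=0 → 0 — eliminated
  n0 stuck-at-1: n0=1 [stuck-at-1], n1=0, n2=1, n3=0, n4=0, n5=0, n6=1, n7=0 → 0 — eliminated
  n2 stuck-at-0: n0=1, n1=0, n2=0 [stuck-at-0], n3=1, n4=1, n5=0, n6=0, n7=1 → 1 — matches
Only n2 stuck-at-0 reproduces the observed 1.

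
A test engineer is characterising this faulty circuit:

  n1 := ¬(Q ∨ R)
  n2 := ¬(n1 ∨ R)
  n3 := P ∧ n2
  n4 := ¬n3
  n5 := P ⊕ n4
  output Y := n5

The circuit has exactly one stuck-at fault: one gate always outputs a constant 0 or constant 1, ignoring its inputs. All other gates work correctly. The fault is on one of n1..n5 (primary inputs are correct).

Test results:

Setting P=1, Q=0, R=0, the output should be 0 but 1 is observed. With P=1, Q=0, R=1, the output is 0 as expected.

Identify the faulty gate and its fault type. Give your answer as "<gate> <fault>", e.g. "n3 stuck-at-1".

Fault-free values for test 1 (P=1, Q=0, R=0): n1=1, n2=0, n3=0, n4=1, n5=0, giving Y=0. Observed 1.
Test 1: faults giving observed 1 are {n1 stuck-at-0, n2 stuck-at-1, n3 stuck-at-1, n4 stuck-at-0, n5 stuck-at-1}.
Test 2 (P=1, Q=0, R=1): fault-free n1=0, n2=0, n3=0, n4=1, n5=0 → 0; observed 0. Eliminates n2 stuck-at-1, n3 stuck-at-1, n4 stuck-at-0, n5 stuck-at-1.
Only n1 stuck-at-0 is consistent with every test.

n1 stuck-at-0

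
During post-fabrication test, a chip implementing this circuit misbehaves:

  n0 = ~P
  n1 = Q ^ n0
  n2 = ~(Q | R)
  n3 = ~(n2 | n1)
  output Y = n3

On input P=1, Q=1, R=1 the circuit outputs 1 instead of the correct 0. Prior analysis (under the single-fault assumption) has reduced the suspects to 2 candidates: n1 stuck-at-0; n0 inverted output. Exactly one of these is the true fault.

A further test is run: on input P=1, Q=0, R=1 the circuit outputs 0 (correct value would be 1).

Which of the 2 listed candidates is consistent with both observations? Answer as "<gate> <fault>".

Evaluate each candidate on input P=1, Q=0, R=1:
  n1 stuck-at-0: n0=0, n1=0 [stuck-at-0], n2=0, n3=1 → 1 — eliminated
  n0 inverted output: n0=1 [inverted output], n1=1, n2=0, n3=0 → 0 — matches
Only n0 inverted output reproduces the observed 0.

n0 inverted output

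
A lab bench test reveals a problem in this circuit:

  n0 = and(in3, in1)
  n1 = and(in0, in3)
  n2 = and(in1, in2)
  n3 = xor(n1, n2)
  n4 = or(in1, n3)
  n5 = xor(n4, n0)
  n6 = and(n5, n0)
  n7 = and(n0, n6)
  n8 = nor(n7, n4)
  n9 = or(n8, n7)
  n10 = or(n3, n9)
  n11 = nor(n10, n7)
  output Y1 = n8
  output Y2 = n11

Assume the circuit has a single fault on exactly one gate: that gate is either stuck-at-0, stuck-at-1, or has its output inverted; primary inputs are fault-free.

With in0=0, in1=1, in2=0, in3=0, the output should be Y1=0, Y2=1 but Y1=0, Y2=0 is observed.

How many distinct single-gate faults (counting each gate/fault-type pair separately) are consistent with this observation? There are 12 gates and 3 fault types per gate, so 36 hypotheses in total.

14

Fault-free: n0=0, n1=0, n2=0, n3=0, n4=1, n5=1, n6=0, n7=0, n8=0, n9=0, n10=0, n11=1 → Y1=0, Y2=1. Observed Y1=0, Y2=0.
  n0: none of the 3 fault types match ✗
  n1: stuck-at-1, inverted output ✓; others ✗
  n2: stuck-at-1, inverted output ✓; others ✗
  n3: stuck-at-1, inverted output ✓; others ✗
  n4: none of the 3 fault types match ✗
  n5: none of the 3 fault types match ✗
  n6: none of the 3 fault types match ✗
  n7: stuck-at-1, inverted output ✓; others ✗
  n8: none of the 3 fault types match ✗
  n9: stuck-at-1, inverted output ✓; others ✗
  n10: stuck-at-1, inverted output ✓; others ✗
  n11: stuck-at-0, inverted output ✓; others ✗
Consistent faults: {n1 stuck-at-1, n1 inverted output, n2 stuck-at-1, n2 inverted output, n3 stuck-at-1, n3 inverted output, n7 stuck-at-1, n7 inverted output, n9 stuck-at-1, n9 inverted output, n10 stuck-at-1, n10 inverted output, n11 stuck-at-0, n11 inverted output} — 14 in all.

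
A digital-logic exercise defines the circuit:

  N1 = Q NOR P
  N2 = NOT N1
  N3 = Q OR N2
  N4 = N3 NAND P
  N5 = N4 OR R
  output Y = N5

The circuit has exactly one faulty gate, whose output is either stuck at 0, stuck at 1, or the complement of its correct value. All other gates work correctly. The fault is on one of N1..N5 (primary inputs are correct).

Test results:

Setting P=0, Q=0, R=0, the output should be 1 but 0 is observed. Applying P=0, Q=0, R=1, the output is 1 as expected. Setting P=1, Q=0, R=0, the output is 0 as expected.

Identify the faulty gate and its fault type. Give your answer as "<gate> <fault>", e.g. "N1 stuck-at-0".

N4 stuck-at-0

Fault-free values for test 1 (P=0, Q=0, R=0): N1=1, N2=0, N3=0, N4=1, N5=1, giving Y=1. Observed 0.
Test 1: faults giving observed 0 are {N4 stuck-at-0, N4 inverted output, N5 stuck-at-0, N5 inverted output}.
Test 2 (P=0, Q=0, R=1): fault-free N1=1, N2=0, N3=0, N4=1, N5=1 → 1; observed 1. Eliminates N5 stuck-at-0, N5 inverted output.
Test 3 (P=1, Q=0, R=0): fault-free N1=0, N2=1, N3=1, N4=0, N5=0 → 0; observed 0. Eliminates N4 inverted output.
Only N4 stuck-at-0 is consistent with every test.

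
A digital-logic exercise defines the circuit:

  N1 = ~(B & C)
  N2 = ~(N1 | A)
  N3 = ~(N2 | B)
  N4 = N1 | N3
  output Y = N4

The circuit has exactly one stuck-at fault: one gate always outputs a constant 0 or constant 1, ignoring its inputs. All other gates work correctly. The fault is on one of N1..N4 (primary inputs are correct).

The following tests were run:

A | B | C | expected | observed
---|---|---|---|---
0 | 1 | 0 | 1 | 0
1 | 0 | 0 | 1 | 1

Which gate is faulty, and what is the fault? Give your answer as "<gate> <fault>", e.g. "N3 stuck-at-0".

Fault-free values for test 1 (A=0, B=1, C=0): N1=1, N2=0, N3=0, N4=1, giving Y=1. Observed 0.
Test 1: faults giving observed 0 are {N1 stuck-at-0, N4 stuck-at-0}.
Test 2 (A=1, B=0, C=0): fault-free N1=1, N2=0, N3=1, N4=1 → 1; observed 1. Eliminates N4 stuck-at-0.
Only N1 stuck-at-0 is consistent with every test.

N1 stuck-at-0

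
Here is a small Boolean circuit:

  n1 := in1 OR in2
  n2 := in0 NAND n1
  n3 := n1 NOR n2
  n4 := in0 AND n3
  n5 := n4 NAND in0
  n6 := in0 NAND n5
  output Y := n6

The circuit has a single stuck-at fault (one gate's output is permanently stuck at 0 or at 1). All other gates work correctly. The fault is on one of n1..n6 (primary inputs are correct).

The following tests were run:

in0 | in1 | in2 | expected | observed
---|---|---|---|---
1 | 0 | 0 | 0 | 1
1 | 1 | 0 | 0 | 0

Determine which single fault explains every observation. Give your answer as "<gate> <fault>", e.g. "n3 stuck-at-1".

Fault-free values for test 1 (in0=1, in1=0, in2=0): n1=0, n2=1, n3=0, n4=0, n5=1, n6=0, giving Y=0. Observed 1.
Test 1: faults giving observed 1 are {n2 stuck-at-0, n3 stuck-at-1, n4 stuck-at-1, n5 stuck-at-0, n6 stuck-at-1}.
Test 2 (in0=1, in1=1, in2=0): fault-free n1=1, n2=0, n3=0, n4=0, n5=1, n6=0 → 0; observed 0. Eliminates n3 stuck-at-1, n4 stuck-at-1, n5 stuck-at-0, n6 stuck-at-1.
Only n2 stuck-at-0 is consistent with every test.

n2 stuck-at-0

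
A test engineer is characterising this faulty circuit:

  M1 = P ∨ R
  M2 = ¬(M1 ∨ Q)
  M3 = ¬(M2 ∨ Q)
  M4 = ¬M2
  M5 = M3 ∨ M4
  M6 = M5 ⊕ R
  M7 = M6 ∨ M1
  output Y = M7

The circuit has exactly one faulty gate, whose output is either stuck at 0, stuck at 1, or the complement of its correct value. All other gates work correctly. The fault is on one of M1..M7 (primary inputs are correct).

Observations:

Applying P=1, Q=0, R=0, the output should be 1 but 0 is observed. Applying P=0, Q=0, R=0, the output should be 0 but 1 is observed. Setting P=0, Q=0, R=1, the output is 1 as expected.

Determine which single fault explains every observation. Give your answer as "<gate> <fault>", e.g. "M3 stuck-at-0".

M1 inverted output

Fault-free values for test 1 (P=1, Q=0, R=0): M1=1, M2=0, M3=1, M4=1, M5=1, M6=1, M7=1, giving Y=1. Observed 0.
Test 1: faults giving observed 0 are {M1 stuck-at-0, M1 inverted output, M7 stuck-at-0, M7 inverted output}.
Test 2 (P=0, Q=0, R=0): fault-free M1=0, M2=1, M3=0, M4=0, M5=0, M6=0, M7=0 → 0; observed 1. Eliminates M1 stuck-at-0, M7 stuck-at-0.
Test 3 (P=0, Q=0, R=1): fault-free M1=1, M2=0, M3=1, M4=1, M5=1, M6=0, M7=1 → 1; observed 1. Eliminates M7 inverted output.
Only M1 inverted output is consistent with every test.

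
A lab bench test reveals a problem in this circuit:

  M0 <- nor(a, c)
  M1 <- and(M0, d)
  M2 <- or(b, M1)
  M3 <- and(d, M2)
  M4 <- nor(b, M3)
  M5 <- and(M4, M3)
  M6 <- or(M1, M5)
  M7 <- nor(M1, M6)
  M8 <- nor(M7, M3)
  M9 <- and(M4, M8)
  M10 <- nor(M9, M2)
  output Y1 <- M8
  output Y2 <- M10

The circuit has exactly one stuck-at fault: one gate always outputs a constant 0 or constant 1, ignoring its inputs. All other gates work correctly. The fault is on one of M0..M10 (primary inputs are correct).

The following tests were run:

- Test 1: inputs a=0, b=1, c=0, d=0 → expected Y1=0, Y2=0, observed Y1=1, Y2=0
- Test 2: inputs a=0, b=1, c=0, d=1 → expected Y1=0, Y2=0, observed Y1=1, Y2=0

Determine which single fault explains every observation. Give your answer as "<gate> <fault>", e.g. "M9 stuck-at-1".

M8 stuck-at-1

Fault-free values for test 1 (a=0, b=1, c=0, d=0): M0=1, M1=0, M2=1, M3=0, M4=0, M5=0, M6=0, M7=1, M8=0, M9=0, M10=0, giving Y1=0, Y2=0. Observed Y1=1, Y2=0.
Test 1: faults giving observed Y1=1, Y2=0 are {M1 stuck-at-1, M5 stuck-at-1, M6 stuck-at-1, M7 stuck-at-0, M8 stuck-at-1}.
Test 2 (a=0, b=1, c=0, d=1): fault-free M0=1, M1=1, M2=1, M3=1, M4=0, M5=0, M6=1, M7=0, M8=0, M9=0, M10=0 → Y1=0, Y2=0; observed Y1=1, Y2=0. Eliminates M1 stuck-at-1, M5 stuck-at-1, M6 stuck-at-1, M7 stuck-at-0.
Only M8 stuck-at-1 is consistent with every test.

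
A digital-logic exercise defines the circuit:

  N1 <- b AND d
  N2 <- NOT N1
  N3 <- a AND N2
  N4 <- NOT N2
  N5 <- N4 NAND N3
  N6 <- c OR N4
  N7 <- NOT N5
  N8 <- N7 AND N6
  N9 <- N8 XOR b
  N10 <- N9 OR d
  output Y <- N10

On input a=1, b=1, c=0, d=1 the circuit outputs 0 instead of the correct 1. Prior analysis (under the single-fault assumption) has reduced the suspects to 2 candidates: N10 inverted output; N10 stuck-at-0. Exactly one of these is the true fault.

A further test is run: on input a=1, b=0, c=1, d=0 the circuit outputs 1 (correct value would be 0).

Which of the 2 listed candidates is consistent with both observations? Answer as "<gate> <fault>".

N10 inverted output

Evaluate each candidate on input a=1, b=0, c=1, d=0:
  N10 inverted output: N1=0, N2=1, N3=1, N4=0, N5=1, N6=1, N7=0, N8=0, N9=0, N10=1 [inverted output] → 1 — matches
  N10 stuck-at-0: N1=0, N2=1, N3=1, N4=0, N5=1, N6=1, N7=0, N8=0, N9=0, N10=0 [stuck-at-0] → 0 — eliminated
Only N10 inverted output reproduces the observed 1.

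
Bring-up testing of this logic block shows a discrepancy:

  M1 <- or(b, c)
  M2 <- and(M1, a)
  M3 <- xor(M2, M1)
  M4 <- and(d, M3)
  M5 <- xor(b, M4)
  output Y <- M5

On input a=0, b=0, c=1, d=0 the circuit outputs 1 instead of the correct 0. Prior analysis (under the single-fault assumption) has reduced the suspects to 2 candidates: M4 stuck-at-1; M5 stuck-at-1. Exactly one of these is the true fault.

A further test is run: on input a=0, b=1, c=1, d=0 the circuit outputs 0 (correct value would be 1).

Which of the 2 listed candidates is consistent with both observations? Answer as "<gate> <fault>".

M4 stuck-at-1

Evaluate each candidate on input a=0, b=1, c=1, d=0:
  M4 stuck-at-1: M1=1, M2=0, M3=1, M4=1 [stuck-at-1], M5=0 → 0 — matches
  M5 stuck-at-1: M1=1, M2=0, M3=1, M4=0, M5=1 [stuck-at-1] → 1 — eliminated
Only M4 stuck-at-1 reproduces the observed 0.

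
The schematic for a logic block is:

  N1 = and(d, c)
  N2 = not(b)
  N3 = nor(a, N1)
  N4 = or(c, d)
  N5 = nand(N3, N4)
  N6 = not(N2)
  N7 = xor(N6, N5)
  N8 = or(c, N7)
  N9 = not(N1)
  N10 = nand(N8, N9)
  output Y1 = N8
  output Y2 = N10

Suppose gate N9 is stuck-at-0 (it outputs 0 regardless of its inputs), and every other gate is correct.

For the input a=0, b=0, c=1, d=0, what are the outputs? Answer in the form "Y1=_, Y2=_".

Propagate with N9 forced: N1=0, N2=1, N3=1, N4=1, N5=0, N6=0, N7=0, N8=1, N9=0 [stuck-at-0], N10=1.
So the outputs are Y1=1, Y2=1. (Without the fault they would be Y1=1, Y2=0.)

Y1=1, Y2=1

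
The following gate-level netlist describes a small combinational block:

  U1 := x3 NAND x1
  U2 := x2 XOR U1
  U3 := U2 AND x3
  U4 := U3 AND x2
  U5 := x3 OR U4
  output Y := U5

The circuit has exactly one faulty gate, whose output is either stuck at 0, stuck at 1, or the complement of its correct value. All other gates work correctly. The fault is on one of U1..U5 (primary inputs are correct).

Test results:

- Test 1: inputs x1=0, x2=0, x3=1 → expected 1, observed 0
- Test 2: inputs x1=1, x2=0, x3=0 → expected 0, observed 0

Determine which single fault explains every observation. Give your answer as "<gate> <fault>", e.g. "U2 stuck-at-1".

U5 stuck-at-0

Fault-free values for test 1 (x1=0, x2=0, x3=1): U1=1, U2=1, U3=1, U4=0, U5=1, giving Y=1. Observed 0.
Test 1: faults giving observed 0 are {U5 stuck-at-0, U5 inverted output}.
Test 2 (x1=1, x2=0, x3=0): fault-free U1=1, U2=1, U3=0, U4=0, U5=0 → 0; observed 0. Eliminates U5 inverted output.
Only U5 stuck-at-0 is consistent with every test.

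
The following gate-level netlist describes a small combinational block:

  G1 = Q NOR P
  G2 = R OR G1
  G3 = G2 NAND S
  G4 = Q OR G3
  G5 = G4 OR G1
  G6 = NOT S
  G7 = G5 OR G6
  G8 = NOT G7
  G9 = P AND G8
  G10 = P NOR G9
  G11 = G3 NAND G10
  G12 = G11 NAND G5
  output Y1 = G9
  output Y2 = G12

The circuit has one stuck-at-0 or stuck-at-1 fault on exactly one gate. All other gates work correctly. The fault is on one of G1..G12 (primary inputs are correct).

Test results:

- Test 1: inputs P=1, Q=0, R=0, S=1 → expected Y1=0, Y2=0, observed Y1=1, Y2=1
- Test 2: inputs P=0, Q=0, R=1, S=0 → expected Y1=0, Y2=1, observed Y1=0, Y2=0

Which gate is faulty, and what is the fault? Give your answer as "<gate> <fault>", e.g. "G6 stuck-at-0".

G3 stuck-at-0

Fault-free values for test 1 (P=1, Q=0, R=0, S=1): G1=0, G2=0, G3=1, G4=1, G5=1, G6=0, G7=1, G8=0, G9=0, G10=0, G11=1, G12=0, giving Y1=0, Y2=0. Observed Y1=1, Y2=1.
Test 1: faults giving observed Y1=1, Y2=1 are {G2 stuck-at-1, G3 stuck-at-0, G4 stuck-at-0, G5 stuck-at-0}.
Test 2 (P=0, Q=0, R=1, S=0): fault-free G1=1, G2=1, G3=1, G4=1, G5=1, G6=1, G7=1, G8=0, G9=0, G10=1, G11=0, G12=1 → Y1=0, Y2=1; observed Y1=0, Y2=0. Eliminates G2 stuck-at-1, G4 stuck-at-0, G5 stuck-at-0.
Only G3 stuck-at-0 is consistent with every test.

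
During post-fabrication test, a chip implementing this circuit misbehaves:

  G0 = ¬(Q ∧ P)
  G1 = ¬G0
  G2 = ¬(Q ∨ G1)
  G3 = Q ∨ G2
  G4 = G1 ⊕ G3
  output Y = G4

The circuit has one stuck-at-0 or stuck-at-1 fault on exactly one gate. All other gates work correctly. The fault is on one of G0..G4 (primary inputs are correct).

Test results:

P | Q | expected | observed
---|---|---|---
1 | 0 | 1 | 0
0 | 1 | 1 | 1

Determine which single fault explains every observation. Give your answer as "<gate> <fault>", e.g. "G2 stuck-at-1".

G2 stuck-at-0

Fault-free values for test 1 (P=1, Q=0): G0=1, G1=0, G2=1, G3=1, G4=1, giving Y=1. Observed 0.
Test 1: faults giving observed 0 are {G2 stuck-at-0, G3 stuck-at-0, G4 stuck-at-0}.
Test 2 (P=0, Q=1): fault-free G0=1, G1=0, G2=0, G3=1, G4=1 → 1; observed 1. Eliminates G3 stuck-at-0, G4 stuck-at-0.
Only G2 stuck-at-0 is consistent with every test.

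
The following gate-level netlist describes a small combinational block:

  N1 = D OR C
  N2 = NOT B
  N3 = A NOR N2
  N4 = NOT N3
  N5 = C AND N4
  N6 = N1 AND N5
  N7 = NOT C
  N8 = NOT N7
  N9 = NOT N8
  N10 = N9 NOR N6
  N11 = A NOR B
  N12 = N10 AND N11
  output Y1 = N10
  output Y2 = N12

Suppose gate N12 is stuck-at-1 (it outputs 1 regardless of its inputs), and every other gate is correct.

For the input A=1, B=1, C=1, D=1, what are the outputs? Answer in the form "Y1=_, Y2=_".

Propagate with N12 forced: N1=1, N2=0, N3=0, N4=1, N5=1, N6=1, N7=0, N8=1, N9=0, N10=0, N11=0, N12=1 [stuck-at-1].
So the outputs are Y1=0, Y2=1. (Without the fault they would be Y1=0, Y2=0.)

Y1=0, Y2=1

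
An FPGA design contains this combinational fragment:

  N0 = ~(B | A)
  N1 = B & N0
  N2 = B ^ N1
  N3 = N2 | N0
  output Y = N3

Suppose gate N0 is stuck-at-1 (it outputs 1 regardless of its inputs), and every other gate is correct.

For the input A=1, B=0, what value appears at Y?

Propagate with N0 forced: N0=1 [stuck-at-1], N1=0, N2=0, N3=1.
So Y = 1. (Without the fault it would be 0.)

1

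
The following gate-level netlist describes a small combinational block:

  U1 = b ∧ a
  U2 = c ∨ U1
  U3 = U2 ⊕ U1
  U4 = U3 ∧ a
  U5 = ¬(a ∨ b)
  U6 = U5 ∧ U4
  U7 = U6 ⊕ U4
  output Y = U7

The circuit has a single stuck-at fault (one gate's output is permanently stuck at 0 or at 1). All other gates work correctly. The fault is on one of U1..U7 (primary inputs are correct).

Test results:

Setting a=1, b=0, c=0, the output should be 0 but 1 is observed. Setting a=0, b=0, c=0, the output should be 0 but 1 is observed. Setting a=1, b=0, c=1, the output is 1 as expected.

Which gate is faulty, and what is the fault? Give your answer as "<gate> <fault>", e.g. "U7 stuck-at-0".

Fault-free values for test 1 (a=1, b=0, c=0): U1=0, U2=0, U3=0, U4=0, U5=0, U6=0, U7=0, giving Y=0. Observed 1.
Test 1: faults giving observed 1 are {U2 stuck-at-1, U3 stuck-at-1, U4 stuck-at-1, U6 stuck-at-1, U7 stuck-at-1}.
Test 2 (a=0, b=0, c=0): fault-free U1=0, U2=0, U3=0, U4=0, U5=1, U6=0, U7=0 → 0; observed 1. Eliminates U2 stuck-at-1, U3 stuck-at-1, U4 stuck-at-1.
Test 3 (a=1, b=0, c=1): fault-free U1=0, U2=1, U3=1, U4=1, U5=0, U6=0, U7=1 → 1; observed 1. Eliminates U6 stuck-at-1.
Only U7 stuck-at-1 is consistent with every test.

U7 stuck-at-1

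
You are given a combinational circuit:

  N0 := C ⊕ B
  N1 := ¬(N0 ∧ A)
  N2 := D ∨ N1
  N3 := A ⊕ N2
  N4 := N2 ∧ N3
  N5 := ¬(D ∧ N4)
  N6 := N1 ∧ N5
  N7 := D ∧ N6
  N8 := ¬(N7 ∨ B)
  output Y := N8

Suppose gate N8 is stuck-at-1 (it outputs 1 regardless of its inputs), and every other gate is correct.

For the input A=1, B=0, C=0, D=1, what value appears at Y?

Propagate with N8 forced: N0=0, N1=1, N2=1, N3=0, N4=0, N5=1, N6=1, N7=1, N8=1 [stuck-at-1].
So Y = 1. (Without the fault it would be 0.)

1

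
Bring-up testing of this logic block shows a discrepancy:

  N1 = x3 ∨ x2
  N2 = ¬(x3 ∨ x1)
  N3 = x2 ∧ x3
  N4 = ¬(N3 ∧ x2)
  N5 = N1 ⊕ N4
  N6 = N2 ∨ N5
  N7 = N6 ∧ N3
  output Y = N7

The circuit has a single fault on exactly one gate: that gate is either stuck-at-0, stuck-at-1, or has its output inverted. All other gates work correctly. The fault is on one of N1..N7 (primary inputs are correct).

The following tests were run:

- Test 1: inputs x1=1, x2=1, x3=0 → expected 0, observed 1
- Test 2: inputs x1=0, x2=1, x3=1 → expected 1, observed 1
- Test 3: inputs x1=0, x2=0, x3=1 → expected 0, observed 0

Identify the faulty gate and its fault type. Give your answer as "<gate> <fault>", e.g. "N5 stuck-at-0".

N3 stuck-at-1

Fault-free values for test 1 (x1=1, x2=1, x3=0): N1=1, N2=0, N3=0, N4=1, N5=0, N6=0, N7=0, giving Y=0. Observed 1.
Test 1: faults giving observed 1 are {N3 stuck-at-1, N3 inverted output, N7 stuck-at-1, N7 inverted output}.
Test 2 (x1=0, x2=1, x3=1): fault-free N1=1, N2=0, N3=1, N4=0, N5=1, N6=1, N7=1 → 1; observed 1. Eliminates N3 inverted output, N7 inverted output.
Test 3 (x1=0, x2=0, x3=1): fault-free N1=1, N2=0, N3=0, N4=1, N5=0, N6=0, N7=0 → 0; observed 0. Eliminates N7 stuck-at-1.
Only N3 stuck-at-1 is consistent with every test.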